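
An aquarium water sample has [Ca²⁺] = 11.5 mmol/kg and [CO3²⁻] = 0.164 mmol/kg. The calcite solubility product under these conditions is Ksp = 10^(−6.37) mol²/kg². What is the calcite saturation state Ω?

Ω = 4.42

Ksp = 10^(−6.37) = 4.266×10^-7
Ω = [Ca²⁺][CO3²⁻]/Ksp = (11.5×10^-3)(0.164×10^-3) / 4.266×10^-7 = 4.42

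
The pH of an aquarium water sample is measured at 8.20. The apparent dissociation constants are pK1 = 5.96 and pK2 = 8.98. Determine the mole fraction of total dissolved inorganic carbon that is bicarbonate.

α₁ = 1 / (1 + [H⁺]/K1 + K2/[H⁺]) = 1 / (1 + 10^-2.24 + 10^-0.78)
   = 1 / (1 + 0.0057544 + 0.16596) = 1/1.1717 = 0.8535

α₁ = 0.853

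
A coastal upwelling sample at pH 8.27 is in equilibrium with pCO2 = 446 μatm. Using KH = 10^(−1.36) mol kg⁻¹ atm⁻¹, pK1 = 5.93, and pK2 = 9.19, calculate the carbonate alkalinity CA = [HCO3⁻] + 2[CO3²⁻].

[CO2*] = KH · pCO2 = 10^(−1.36) × 446×10^-6 = 1.947×10^-5 mol/kg
α₀ = 1/(1 + K1/[H⁺] + K1K2/[H⁺]²) = 1/(1 + 10^+2.34 + 10^+1.42) = 0.004064
DIC = [CO2*]/α₀ = 1.947×10^-5 / 0.004064 = 4.791 mmol/kg
CA = (α₁ + 2α₂)·DIC = (0.8890 + 2×0.1069) × 4.791 = 5.28 mmol/kg

CA = 5.28 mmol/kg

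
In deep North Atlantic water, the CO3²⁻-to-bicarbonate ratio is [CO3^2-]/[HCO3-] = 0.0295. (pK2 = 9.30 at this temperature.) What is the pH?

From K2 = [H⁺][CO3^2-]/[HCO3-]:  pH = pK2 + log₁₀([CO3^2-]/[HCO3-])
log₁₀(0.0295) = -1.530
pH = 9.30 + (-1.530) = 7.77

pH = 7.77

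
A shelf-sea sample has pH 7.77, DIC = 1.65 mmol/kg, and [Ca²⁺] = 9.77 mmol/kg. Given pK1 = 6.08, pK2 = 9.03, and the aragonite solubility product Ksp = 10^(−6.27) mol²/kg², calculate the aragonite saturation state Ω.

α₂ = 1 / (1 + [H⁺]/K2 + [H⁺]²/(K1K2)) = 1 / (1 + 10^+1.26 + 10^-0.43)
   = 1 / (1 + 18.197 + 0.37154) = 1/19.569 = 0.05110
[CO3²⁻] = α₂ × DIC = 0.05110 × 1.65 = 0.08432 mmol/kg
Ksp = 10^(−6.27) = 5.370×10^-7
Ω = [Ca²⁺][CO3²⁻]/Ksp = (9.77×10^-3)(8.432×10^-5) / 5.370×10^-7 = 1.53

Ω = 1.53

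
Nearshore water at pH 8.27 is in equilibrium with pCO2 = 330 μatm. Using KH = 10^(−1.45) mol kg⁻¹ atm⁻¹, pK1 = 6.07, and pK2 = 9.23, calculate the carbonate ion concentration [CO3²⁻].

[CO2*] = KH · pCO2 = 10^(−1.45) × 330×10^-6 = 1.171×10^-5 mol/kg
α₀ = 1/(1 + K1/[H⁺] + K1K2/[H⁺]²) = 1/(1 + 10^+2.20 + 10^+1.24) = 0.005654
DIC = [CO2*]/α₀ = 1.171×10^-5 / 0.005654 = 2.071 mmol/kg
[CO3²⁻] = α₂·DIC; α₂ = 0.09825, so [CO3²⁻] = 0.09825 × 2.071 = 0.203 mmol/kg

[CO3²⁻] = 0.203 mmol/kg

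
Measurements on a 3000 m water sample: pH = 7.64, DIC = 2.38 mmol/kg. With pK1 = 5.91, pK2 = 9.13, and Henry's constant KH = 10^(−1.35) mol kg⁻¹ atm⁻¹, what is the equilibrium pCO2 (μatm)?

pCO2 = 944 μatm

α₀ = 1 / (1 + K1/[H⁺] + K1K2/[H⁺]²) = 1 / (1 + 10^+1.73 + 10^+0.24)
   = 1 / (1 + 53.703 + 1.7378) = 1/56.441 = 0.01772
[CO2*] = α₀ × DIC = 0.01772 × 2.38 = 0.04217 mmol/kg
pCO2 = [CO2*]/KH = 4.217×10^-5 / 4.467×10^-2 = 944 μatm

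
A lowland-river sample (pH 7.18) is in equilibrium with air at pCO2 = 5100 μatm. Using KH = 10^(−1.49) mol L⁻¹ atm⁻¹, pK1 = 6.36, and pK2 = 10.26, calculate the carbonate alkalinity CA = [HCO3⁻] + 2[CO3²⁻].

CA = 1.09 mmol/L

[CO2*] = KH · pCO2 = 10^(−1.49) × 5100×10^-6 = 1.650×10^-4 mol/L
α₀ = 1/(1 + K1/[H⁺] + K1K2/[H⁺]²) = 1/(1 + 10^+0.82 + 10^-2.26) = 0.1314
DIC = [CO2*]/α₀ = 1.650×10^-4 / 0.1314 = 1.256 mmol/L
CA = (α₁ + 2α₂)·DIC = (0.8679 + 2×0.0007219) × 1.256 = 1.09 mmol/L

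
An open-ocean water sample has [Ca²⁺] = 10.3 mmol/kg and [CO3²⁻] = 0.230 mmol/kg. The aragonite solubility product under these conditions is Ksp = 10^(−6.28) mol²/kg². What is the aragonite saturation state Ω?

Ksp = 10^(−6.28) = 5.248×10^-7
Ω = [Ca²⁺][CO3²⁻]/Ksp = (10.3×10^-3)(0.230×10^-3) / 5.248×10^-7 = 4.51

Ω = 4.51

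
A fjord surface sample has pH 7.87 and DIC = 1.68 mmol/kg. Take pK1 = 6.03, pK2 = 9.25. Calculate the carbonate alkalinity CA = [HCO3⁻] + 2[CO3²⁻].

CA = [HCO3⁻] + 2[CO3²⁻] = (α₁ + 2α₂)·DIC
At pH 7.87: [H⁺]/K1 = 10^-1.84 = 0.014454, K2/[H⁺] = 10^-1.38 = 0.041687
α₁ = 1/(1 + 0.014454 + 0.041687) = 1/1.0561 = 0.9468; α₂ = α₁·K2/[H⁺] = 0.03947
α₁ + 2α₂ = 1.0258
CA = 1.0258 × 1.68 = 1.72 mmol/kg

CA = 1.72 mmol/kg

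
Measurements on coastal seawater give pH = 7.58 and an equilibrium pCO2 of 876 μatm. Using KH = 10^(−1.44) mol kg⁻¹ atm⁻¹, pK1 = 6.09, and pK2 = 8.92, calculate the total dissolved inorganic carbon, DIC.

DIC = 1.06 mmol/kg

[CO2*] = KH · pCO2 = 10^(−1.44) × 876×10^-6 = 3.181×10^-5 mol/kg
α₀ = 1/(1 + K1/[H⁺] + K1K2/[H⁺]²) = 1/(1 + 10^+1.49 + 10^+0.15) = 0.03002
DIC = [CO2*]/α₀ = 3.181×10^-5 / 0.03002 = 1.06 mmol/kg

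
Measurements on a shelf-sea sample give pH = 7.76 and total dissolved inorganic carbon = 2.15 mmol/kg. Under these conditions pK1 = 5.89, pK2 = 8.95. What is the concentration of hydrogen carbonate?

[HCO3⁻] = 1.99 mmol/kg

α₁ = 1 / (1 + [H⁺]/K1 + K2/[H⁺]) = 1 / (1 + 10^-1.87 + 10^-1.19)
   = 1 / (1 + 0.013490 + 0.064565) = 1/1.0781 = 0.9276
[HCO3⁻] = α₁ × DIC = 0.9276 × 2.15 = 1.99 mmol/kg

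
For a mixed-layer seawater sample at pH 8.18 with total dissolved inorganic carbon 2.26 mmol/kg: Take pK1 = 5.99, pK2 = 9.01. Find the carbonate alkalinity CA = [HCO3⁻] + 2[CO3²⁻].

CA = [HCO3⁻] + 2[CO3²⁻] = (α₁ + 2α₂)·DIC
At pH 8.18: [H⁺]/K1 = 10^-2.19 = 0.0064565, K2/[H⁺] = 10^-0.83 = 0.14791
α₁ = 1/(1 + 0.0064565 + 0.14791) = 1/1.1544 = 0.8663; α₂ = α₁·K2/[H⁺] = 0.1281
α₁ + 2α₂ = 1.1225
CA = 1.1225 × 2.26 = 2.54 mmol/kg

CA = 2.54 mmol/kg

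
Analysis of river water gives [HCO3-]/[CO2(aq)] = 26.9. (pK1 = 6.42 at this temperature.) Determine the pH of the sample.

pH = 7.85

From K1 = [H⁺][HCO3-]/[CO2(aq)]:  pH = pK1 + log₁₀([HCO3-]/[CO2(aq)])
log₁₀(26.9) = +1.430
pH = 6.42 + (+1.430) = 7.85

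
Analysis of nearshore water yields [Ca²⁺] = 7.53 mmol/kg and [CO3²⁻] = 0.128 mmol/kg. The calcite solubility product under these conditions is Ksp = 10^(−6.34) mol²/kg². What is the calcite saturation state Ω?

Ω = 2.11

Ksp = 10^(−6.34) = 4.571×10^-7
Ω = [Ca²⁺][CO3²⁻]/Ksp = (7.53×10^-3)(0.128×10^-3) / 4.571×10^-7 = 2.11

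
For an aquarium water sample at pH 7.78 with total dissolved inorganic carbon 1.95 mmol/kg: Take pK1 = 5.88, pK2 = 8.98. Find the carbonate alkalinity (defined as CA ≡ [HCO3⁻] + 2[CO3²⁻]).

CA = [HCO3⁻] + 2[CO3²⁻] = (α₁ + 2α₂)·DIC
At pH 7.78: [H⁺]/K1 = 10^-1.90 = 0.012589, K2/[H⁺] = 10^-1.20 = 0.063096
α₁ = 1/(1 + 0.012589 + 0.063096) = 1/1.0757 = 0.9296; α₂ = α₁·K2/[H⁺] = 0.05866
α₁ + 2α₂ = 1.0470
CA = 1.0470 × 1.95 = 2.04 mmol/kg

CA = 2.04 mmol/kg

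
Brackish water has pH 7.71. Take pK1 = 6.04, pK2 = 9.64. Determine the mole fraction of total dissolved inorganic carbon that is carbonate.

α₂ = 1 / (1 + [H⁺]/K2 + [H⁺]²/(K1K2)) = 1 / (1 + 10^+1.93 + 10^+0.26)
   = 1 / (1 + 85.114 + 1.8197) = 1/87.934 = 0.01137

α₂ = 0.0114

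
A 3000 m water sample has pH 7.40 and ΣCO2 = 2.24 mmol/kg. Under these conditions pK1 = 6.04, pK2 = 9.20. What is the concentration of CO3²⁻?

α₂ = 1 / (1 + [H⁺]/K2 + [H⁺]²/(K1K2)) = 1 / (1 + 10^+1.80 + 10^+0.44)
   = 1 / (1 + 63.096 + 2.7542) = 1/66.850 = 0.01496
[CO3²⁻] = α₂ × DIC = 0.01496 × 2.24 = 0.0335 mmol/kg

[CO3²⁻] = 0.0335 mmol/kg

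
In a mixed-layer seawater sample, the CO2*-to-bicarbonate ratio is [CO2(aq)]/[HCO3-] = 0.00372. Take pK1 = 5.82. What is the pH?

pH = 8.25

From K1 = [H⁺][HCO3-]/[CO2(aq)]:  pH = pK1 − log₁₀([CO2(aq)]/[HCO3-])
log₁₀(0.00372) = -2.429
pH = 5.82 − (-2.429) = 8.25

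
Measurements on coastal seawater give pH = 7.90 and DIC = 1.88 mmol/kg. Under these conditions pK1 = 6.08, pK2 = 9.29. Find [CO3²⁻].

[CO3²⁻] = 0.0725 mmol/kg

α₂ = 1 / (1 + [H⁺]/K2 + [H⁺]²/(K1K2)) = 1 / (1 + 10^+1.39 + 10^-0.43)
   = 1 / (1 + 24.547 + 0.37154) = 1/25.919 = 0.03858
[CO3²⁻] = α₂ × DIC = 0.03858 × 1.88 = 0.0725 mmol/kg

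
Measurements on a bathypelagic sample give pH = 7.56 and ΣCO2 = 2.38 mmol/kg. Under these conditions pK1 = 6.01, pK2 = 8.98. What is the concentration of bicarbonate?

α₁ = 1 / (1 + [H⁺]/K1 + K2/[H⁺]) = 1 / (1 + 10^-1.55 + 10^-1.42)
   = 1 / (1 + 0.028184 + 0.038019) = 1/1.0662 = 0.9379
[HCO3⁻] = α₁ × DIC = 0.9379 × 2.38 = 2.23 mmol/kg

[HCO3⁻] = 2.23 mmol/kg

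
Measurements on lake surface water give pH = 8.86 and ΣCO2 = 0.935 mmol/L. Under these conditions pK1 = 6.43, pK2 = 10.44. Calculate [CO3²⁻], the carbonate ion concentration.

α₂ = 1 / (1 + [H⁺]/K2 + [H⁺]²/(K1K2)) = 1 / (1 + 10^+1.58 + 10^-0.85)
   = 1 / (1 + 38.019 + 0.14125) = 1/39.160 = 0.02554
[CO3²⁻] = α₂ × DIC = 0.02554 × 0.935 = 0.0239 mmol/L

[CO3²⁻] = 0.0239 mmol/L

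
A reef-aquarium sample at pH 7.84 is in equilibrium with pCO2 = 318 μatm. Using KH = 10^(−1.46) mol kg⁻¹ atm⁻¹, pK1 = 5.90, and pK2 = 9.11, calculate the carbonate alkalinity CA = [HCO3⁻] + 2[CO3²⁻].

[CO2*] = KH · pCO2 = 10^(−1.46) × 318×10^-6 = 1.103×10^-5 mol/kg
α₀ = 1/(1 + K1/[H⁺] + K1K2/[H⁺]²) = 1/(1 + 10^+1.94 + 10^+0.67) = 0.01078
DIC = [CO2*]/α₀ = 1.103×10^-5 / 0.01078 = 1.023 mmol/kg
CA = (α₁ + 2α₂)·DIC = (0.9388 + 2×0.05042) × 1.023 = 1.06 mmol/kg

CA = 1.06 mmol/kg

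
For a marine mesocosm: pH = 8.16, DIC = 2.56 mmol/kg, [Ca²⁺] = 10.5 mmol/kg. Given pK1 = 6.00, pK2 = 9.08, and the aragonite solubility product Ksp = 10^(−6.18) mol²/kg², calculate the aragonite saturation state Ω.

Ω = 4.34

α₂ = 1 / (1 + [H⁺]/K2 + [H⁺]²/(K1K2)) = 1 / (1 + 10^+0.92 + 10^-1.24)
   = 1 / (1 + 8.3176 + 0.057544) = 1/9.3752 = 0.1067
[CO3²⁻] = α₂ × DIC = 0.1067 × 2.56 = 0.2731 mmol/kg
Ksp = 10^(−6.18) = 6.607×10^-7
Ω = [Ca²⁺][CO3²⁻]/Ksp = (10.5×10^-3)(2.731×10^-4) / 6.607×10^-7 = 4.34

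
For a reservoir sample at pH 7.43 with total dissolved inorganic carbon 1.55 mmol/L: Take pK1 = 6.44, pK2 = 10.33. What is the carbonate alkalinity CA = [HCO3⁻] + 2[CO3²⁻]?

CA = [HCO3⁻] + 2[CO3²⁻] = (α₁ + 2α₂)·DIC
At pH 7.43: [H⁺]/K1 = 10^-0.99 = 0.10233, K2/[H⁺] = 10^-2.90 = 0.0012589
α₁ = 1/(1 + 0.10233 + 0.0012589) = 1/1.1036 = 0.9061; α₂ = α₁·K2/[H⁺] = 0.001141
α₁ + 2α₂ = 0.9084
CA = 0.9084 × 1.55 = 1.41 mmol/L

CA = 1.41 mmol/L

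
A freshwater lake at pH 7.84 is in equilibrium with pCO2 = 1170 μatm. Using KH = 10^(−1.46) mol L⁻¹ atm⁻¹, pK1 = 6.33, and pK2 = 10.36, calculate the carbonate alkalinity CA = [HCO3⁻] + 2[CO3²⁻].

[CO2*] = KH · pCO2 = 10^(−1.46) × 1170×10^-6 = 4.057×10^-5 mol/L
α₀ = 1/(1 + K1/[H⁺] + K1K2/[H⁺]²) = 1/(1 + 10^+1.51 + 10^-1.01) = 0.02989
DIC = [CO2*]/α₀ = 4.057×10^-5 / 0.02989 = 1.357 mmol/L
CA = (α₁ + 2α₂)·DIC = (0.9672 + 2×0.002921) × 1.357 = 1.32 mmol/L

CA = 1.32 mmol/L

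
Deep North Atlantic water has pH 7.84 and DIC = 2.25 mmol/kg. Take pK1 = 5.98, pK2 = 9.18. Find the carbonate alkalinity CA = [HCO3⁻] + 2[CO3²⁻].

CA = 2.32 mmol/kg

CA = [HCO3⁻] + 2[CO3²⁻] = (α₁ + 2α₂)·DIC
At pH 7.84: [H⁺]/K1 = 10^-1.86 = 0.013804, K2/[H⁺] = 10^-1.34 = 0.045709
α₁ = 1/(1 + 0.013804 + 0.045709) = 1/1.0595 = 0.9438; α₂ = α₁·K2/[H⁺] = 0.04314
α₁ + 2α₂ = 1.0301
CA = 1.0301 × 2.25 = 2.32 mmol/kg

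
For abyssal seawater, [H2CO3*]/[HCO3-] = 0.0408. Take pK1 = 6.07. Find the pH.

From K1 = [H⁺][HCO3-]/[H2CO3*]:  pH = pK1 − log₁₀([H2CO3*]/[HCO3-])
log₁₀(0.0408) = -1.389
pH = 6.07 − (-1.389) = 7.46

pH = 7.46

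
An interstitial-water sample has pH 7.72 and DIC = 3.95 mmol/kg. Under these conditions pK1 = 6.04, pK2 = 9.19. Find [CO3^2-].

α₂ = 1 / (1 + [H⁺]/K2 + [H⁺]²/(K1K2)) = 1 / (1 + 10^+1.47 + 10^-0.21)
   = 1 / (1 + 29.512 + 0.61660) = 1/31.129 = 0.03212
[CO3²⁻] = α₂ × DIC = 0.03212 × 3.95 = 0.127 mmol/kg

[CO3²⁻] = 0.127 mmol/kg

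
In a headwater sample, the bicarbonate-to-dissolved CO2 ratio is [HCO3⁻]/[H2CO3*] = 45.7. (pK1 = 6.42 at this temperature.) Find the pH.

pH = 8.08

From K1 = [H⁺][HCO3⁻]/[H2CO3*]:  pH = pK1 + log₁₀([HCO3⁻]/[H2CO3*])
log₁₀(45.7) = +1.660
pH = 6.42 + (+1.660) = 8.08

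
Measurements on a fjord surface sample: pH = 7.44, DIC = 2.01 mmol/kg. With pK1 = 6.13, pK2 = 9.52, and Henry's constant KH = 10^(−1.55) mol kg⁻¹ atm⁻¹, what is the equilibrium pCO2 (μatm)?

pCO2 = 3300 μatm

α₀ = 1 / (1 + K1/[H⁺] + K1K2/[H⁺]²) = 1 / (1 + 10^+1.31 + 10^-0.77)
   = 1 / (1 + 20.417 + 0.16982) = 1/21.587 = 0.04632
[CO2*] = α₀ × DIC = 0.04632 × 2.01 = 0.09311 mmol/kg
pCO2 = [CO2*]/KH = 9.311×10^-5 / 2.818×10^-2 = 3300 μatm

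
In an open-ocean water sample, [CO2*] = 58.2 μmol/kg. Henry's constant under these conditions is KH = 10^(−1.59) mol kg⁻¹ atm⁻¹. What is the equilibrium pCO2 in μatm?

KH = 10^(−1.59) = 2.570×10^-2 mol kg⁻¹ atm⁻¹
pCO2 = [CO2*]/KH = 58.2×10^-6 / 2.570×10^-2 = 2.26×10^-3 atm = 2260 μatm

pCO2 = 2260 μatm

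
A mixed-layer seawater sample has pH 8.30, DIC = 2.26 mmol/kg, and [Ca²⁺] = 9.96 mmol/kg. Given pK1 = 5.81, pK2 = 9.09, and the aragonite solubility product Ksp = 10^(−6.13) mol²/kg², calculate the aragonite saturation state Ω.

Ω = 4.23

α₂ = 1 / (1 + [H⁺]/K2 + [H⁺]²/(K1K2)) = 1 / (1 + 10^+0.79 + 10^-1.70)
   = 1 / (1 + 6.1660 + 0.019953) = 1/7.1859 = 0.1392
[CO3²⁻] = α₂ × DIC = 0.1392 × 2.26 = 0.3145 mmol/kg
Ksp = 10^(−6.13) = 7.413×10^-7
Ω = [Ca²⁺][CO3²⁻]/Ksp = (9.96×10^-3)(3.145×10^-4) / 7.413×10^-7 = 4.23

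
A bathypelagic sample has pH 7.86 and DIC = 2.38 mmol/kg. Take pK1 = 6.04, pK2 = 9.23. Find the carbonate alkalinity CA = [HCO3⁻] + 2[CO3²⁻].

CA = 2.44 mmol/kg

CA = [HCO3⁻] + 2[CO3²⁻] = (α₁ + 2α₂)·DIC
At pH 7.86: [H⁺]/K1 = 10^-1.82 = 0.015136, K2/[H⁺] = 10^-1.37 = 0.042658
α₁ = 1/(1 + 0.015136 + 0.042658) = 1/1.0578 = 0.9454; α₂ = α₁·K2/[H⁺] = 0.04033
α₁ + 2α₂ = 1.0260
CA = 1.0260 × 2.38 = 2.44 mmol/kg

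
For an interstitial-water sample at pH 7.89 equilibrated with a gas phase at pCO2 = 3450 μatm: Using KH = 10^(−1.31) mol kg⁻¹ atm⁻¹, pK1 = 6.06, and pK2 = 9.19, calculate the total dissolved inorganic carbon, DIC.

[CO2*] = KH · pCO2 = 10^(−1.31) × 3450×10^-6 = 1.690×10^-4 mol/kg
α₀ = 1/(1 + K1/[H⁺] + K1K2/[H⁺]²) = 1/(1 + 10^+1.83 + 10^+0.53) = 0.01389
DIC = [CO2*]/α₀ = 1.690×10^-4 / 0.01389 = 12.2 mmol/kg

DIC = 12.2 mmol/kg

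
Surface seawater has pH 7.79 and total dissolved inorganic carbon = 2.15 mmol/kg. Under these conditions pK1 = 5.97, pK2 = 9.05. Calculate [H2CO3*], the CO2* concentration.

α₀ = 1 / (1 + K1/[H⁺] + K1K2/[H⁺]²) = 1 / (1 + 10^+1.82 + 10^+0.56)
   = 1 / (1 + 66.069 + 3.6308) = 1/70.700 = 0.01414
[CO2*] = α₀ × DIC = 0.01414 × 2.15 = 0.0304 mmol/kg

[CO2*] = 0.0304 mmol/kg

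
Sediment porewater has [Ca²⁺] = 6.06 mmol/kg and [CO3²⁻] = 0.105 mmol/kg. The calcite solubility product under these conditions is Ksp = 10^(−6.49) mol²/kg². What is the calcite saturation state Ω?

Ω = 1.97

Ksp = 10^(−6.49) = 3.236×10^-7
Ω = [Ca²⁺][CO3²⁻]/Ksp = (6.06×10^-3)(0.105×10^-3) / 3.236×10^-7 = 1.97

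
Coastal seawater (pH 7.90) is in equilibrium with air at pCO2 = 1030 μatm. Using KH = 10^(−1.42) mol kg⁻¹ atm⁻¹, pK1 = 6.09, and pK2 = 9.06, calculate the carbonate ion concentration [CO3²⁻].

[CO3²⁻] = 0.175 mmol/kg

[CO2*] = KH · pCO2 = 10^(−1.42) × 1030×10^-6 = 3.916×10^-5 mol/kg
α₀ = 1/(1 + K1/[H⁺] + K1K2/[H⁺]²) = 1/(1 + 10^+1.81 + 10^+0.65) = 0.01428
DIC = [CO2*]/α₀ = 3.916×10^-5 / 0.01428 = 2.742 mmol/kg
[CO3²⁻] = α₂·DIC; α₂ = 0.06378, so [CO3²⁻] = 0.06378 × 2.742 = 0.175 mmol/kg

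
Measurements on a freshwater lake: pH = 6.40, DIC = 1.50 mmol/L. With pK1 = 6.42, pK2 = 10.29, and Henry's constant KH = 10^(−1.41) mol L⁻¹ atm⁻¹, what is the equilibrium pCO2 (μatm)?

α₀ = 1 / (1 + K1/[H⁺] + K1K2/[H⁺]²) = 1 / (1 + 10^-0.02 + 10^-3.91)
   = 1 / (1 + 0.95499 + 0.00012303) = 1/1.9551 = 0.5115
[CO2*] = α₀ × DIC = 0.5115 × 1.50 = 0.7672 mmol/L
pCO2 = [CO2*]/KH = 7.672×10^-4 / 3.890×10^-2 = 1.97×10^4 μatm

pCO2 = 1.97×10^4 μatm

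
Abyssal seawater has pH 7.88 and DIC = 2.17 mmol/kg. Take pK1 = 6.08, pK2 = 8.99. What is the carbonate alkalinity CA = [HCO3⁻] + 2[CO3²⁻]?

CA = [HCO3⁻] + 2[CO3²⁻] = (α₁ + 2α₂)·DIC
At pH 7.88: [H⁺]/K1 = 10^-1.80 = 0.015849, K2/[H⁺] = 10^-1.11 = 0.077625
α₁ = 1/(1 + 0.015849 + 0.077625) = 1/1.0935 = 0.9145; α₂ = α₁·K2/[H⁺] = 0.07099
α₁ + 2α₂ = 1.0565
CA = 1.0565 × 2.17 = 2.29 mmol/kg

CA = 2.29 mmol/kg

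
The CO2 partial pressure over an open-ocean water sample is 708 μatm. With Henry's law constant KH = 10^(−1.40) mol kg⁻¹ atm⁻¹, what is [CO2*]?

[CO2*] = 28.2 μmol/kg

KH = 10^(−1.40) = 3.981×10^-2 mol kg⁻¹ atm⁻¹
[CO2*] = KH · pCO2 = 3.981×10^-2 × 708×10^-6 atm = 2.82×10^-5 mol/kg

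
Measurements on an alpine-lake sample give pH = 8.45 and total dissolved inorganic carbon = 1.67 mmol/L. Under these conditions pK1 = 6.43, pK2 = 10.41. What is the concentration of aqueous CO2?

α₀ = 1 / (1 + K1/[H⁺] + K1K2/[H⁺]²) = 1 / (1 + 10^+2.02 + 10^+0.06)
   = 1 / (1 + 104.71 + 1.1482) = 1/106.86 = 0.009358
[CO2*] = α₀ × DIC = 0.009358 × 1.67 = 0.0156 mmol/L = 15.6 μmol/L

[CO2*] = 15.6 μmol/L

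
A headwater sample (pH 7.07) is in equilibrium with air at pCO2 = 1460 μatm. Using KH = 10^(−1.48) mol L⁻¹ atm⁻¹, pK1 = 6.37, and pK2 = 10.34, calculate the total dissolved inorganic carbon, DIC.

DIC = 0.291 mmol/L

[CO2*] = KH · pCO2 = 10^(−1.48) × 1460×10^-6 = 4.835×10^-5 mol/L
α₀ = 1/(1 + K1/[H⁺] + K1K2/[H⁺]²) = 1/(1 + 10^+0.70 + 10^-2.57) = 0.1663
DIC = [CO2*]/α₀ = 4.835×10^-5 / 0.1663 = 0.291 mmol/L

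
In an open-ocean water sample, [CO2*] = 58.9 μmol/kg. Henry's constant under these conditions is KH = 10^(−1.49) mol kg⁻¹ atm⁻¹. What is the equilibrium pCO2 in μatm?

KH = 10^(−1.49) = 3.236×10^-2 mol kg⁻¹ atm⁻¹
pCO2 = [CO2*]/KH = 58.9×10^-6 / 3.236×10^-2 = 1.82×10^-3 atm = 1820 μatm

pCO2 = 1820 μatm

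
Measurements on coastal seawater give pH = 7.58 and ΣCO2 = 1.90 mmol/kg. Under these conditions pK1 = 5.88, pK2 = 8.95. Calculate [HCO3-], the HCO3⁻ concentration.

[HCO3⁻] = 1.79 mmol/kg

α₁ = 1 / (1 + [H⁺]/K1 + K2/[H⁺]) = 1 / (1 + 10^-1.70 + 10^-1.37)
   = 1 / (1 + 0.019953 + 0.042658) = 1/1.0626 = 0.9411
[HCO3⁻] = α₁ × DIC = 0.9411 × 1.90 = 1.79 mmol/kg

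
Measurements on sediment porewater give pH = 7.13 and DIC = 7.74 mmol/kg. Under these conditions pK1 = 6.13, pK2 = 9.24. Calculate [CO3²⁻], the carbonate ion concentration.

α₂ = 1 / (1 + [H⁺]/K2 + [H⁺]²/(K1K2)) = 1 / (1 + 10^+2.11 + 10^+1.11)
   = 1 / (1 + 128.82 + 12.882) = 1/142.71 = 0.007007
[CO3²⁻] = α₂ × DIC = 0.007007 × 7.74 = 0.0542 mmol/kg

[CO3²⁻] = 0.0542 mmol/kg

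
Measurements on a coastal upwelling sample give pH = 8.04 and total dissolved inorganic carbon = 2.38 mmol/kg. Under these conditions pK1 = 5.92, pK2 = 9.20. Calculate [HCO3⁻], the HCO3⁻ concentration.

α₁ = 1 / (1 + [H⁺]/K1 + K2/[H⁺]) = 1 / (1 + 10^-2.12 + 10^-1.16)
   = 1 / (1 + 0.0075858 + 0.069183) = 1/1.0768 = 0.9287
[HCO3⁻] = α₁ × DIC = 0.9287 × 2.38 = 2.21 mmol/kg

[HCO3⁻] = 2.21 mmol/kg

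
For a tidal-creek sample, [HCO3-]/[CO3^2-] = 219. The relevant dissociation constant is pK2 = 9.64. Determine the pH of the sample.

From K2 = [H⁺][CO3^2-]/[HCO3-]:  pH = pK2 − log₁₀([HCO3-]/[CO3^2-])
log₁₀(219) = +2.340
pH = 9.64 − (+2.340) = 7.30

pH = 7.30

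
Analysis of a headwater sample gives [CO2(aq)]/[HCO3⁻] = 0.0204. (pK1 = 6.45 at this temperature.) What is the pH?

From K1 = [H⁺][HCO3⁻]/[CO2(aq)]:  pH = pK1 − log₁₀([CO2(aq)]/[HCO3⁻])
log₁₀(0.0204) = -1.690
pH = 6.45 − (-1.690) = 8.14

pH = 8.14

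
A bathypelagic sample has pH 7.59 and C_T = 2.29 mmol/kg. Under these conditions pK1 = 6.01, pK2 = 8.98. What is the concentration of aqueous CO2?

α₀ = 1 / (1 + K1/[H⁺] + K1K2/[H⁺]²) = 1 / (1 + 10^+1.58 + 10^+0.19)
   = 1 / (1 + 38.019 + 1.5488) = 1/40.568 = 0.02465
[CO2*] = α₀ × DIC = 0.02465 × 2.29 = 0.0564 mmol/kg

[CO2*] = 0.0564 mmol/kg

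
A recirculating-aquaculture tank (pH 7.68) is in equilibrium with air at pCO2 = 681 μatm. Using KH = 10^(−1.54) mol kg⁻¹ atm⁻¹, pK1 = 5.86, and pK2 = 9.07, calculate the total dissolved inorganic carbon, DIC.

DIC = 1.37 mmol/kg

[CO2*] = KH · pCO2 = 10^(−1.54) × 681×10^-6 = 1.964×10^-5 mol/kg
α₀ = 1/(1 + K1/[H⁺] + K1K2/[H⁺]²) = 1/(1 + 10^+1.82 + 10^+0.43) = 0.01433
DIC = [CO2*]/α₀ = 1.964×10^-5 / 0.01433 = 1.37 mmol/kg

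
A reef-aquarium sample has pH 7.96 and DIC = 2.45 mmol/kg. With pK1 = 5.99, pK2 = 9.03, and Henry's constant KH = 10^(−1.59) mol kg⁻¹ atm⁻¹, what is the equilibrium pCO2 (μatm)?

α₀ = 1 / (1 + K1/[H⁺] + K1K2/[H⁺]²) = 1 / (1 + 10^+1.97 + 10^+0.90)
   = 1 / (1 + 93.325 + 7.9433) = 1/102.27 = 0.009778
[CO2*] = α₀ × DIC = 0.009778 × 2.45 = 0.02396 mmol/kg
pCO2 = [CO2*]/KH = 2.396×10^-5 / 2.570×10^-2 = 932 μatm

pCO2 = 932 μatm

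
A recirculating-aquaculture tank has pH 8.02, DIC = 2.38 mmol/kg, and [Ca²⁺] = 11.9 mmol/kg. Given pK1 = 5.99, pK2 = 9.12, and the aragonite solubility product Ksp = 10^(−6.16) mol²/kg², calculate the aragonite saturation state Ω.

α₂ = 1 / (1 + [H⁺]/K2 + [H⁺]²/(K1K2)) = 1 / (1 + 10^+1.10 + 10^-0.93)
   = 1 / (1 + 12.589 + 0.11749) = 1/13.707 = 0.07296
[CO3²⁻] = α₂ × DIC = 0.07296 × 2.38 = 0.1736 mmol/kg
Ksp = 10^(−6.16) = 6.918×10^-7
Ω = [Ca²⁺][CO3²⁻]/Ksp = (11.9×10^-3)(1.736×10^-4) / 6.918×10^-7 = 2.99

Ω = 2.99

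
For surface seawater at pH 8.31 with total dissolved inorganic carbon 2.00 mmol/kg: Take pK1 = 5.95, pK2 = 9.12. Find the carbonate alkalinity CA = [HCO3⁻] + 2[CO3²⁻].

CA = [HCO3⁻] + 2[CO3²⁻] = (α₁ + 2α₂)·DIC
At pH 8.31: [H⁺]/K1 = 10^-2.36 = 0.0043652, K2/[H⁺] = 10^-0.81 = 0.15488
α₁ = 1/(1 + 0.0043652 + 0.15488) = 1/1.1592 = 0.8626; α₂ = α₁·K2/[H⁺] = 0.1336
α₁ + 2α₂ = 1.1298
CA = 1.1298 × 2.00 = 2.26 mmol/kg

CA = 2.26 mmol/kg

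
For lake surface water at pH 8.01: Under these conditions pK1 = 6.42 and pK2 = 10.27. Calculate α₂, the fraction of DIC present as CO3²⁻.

α₂ = 1 / (1 + [H⁺]/K2 + [H⁺]²/(K1K2)) = 1 / (1 + 10^+2.26 + 10^+0.67)
   = 1 / (1 + 181.97 + 4.6774) = 1/187.65 = 0.005329

α₂ = 0.00533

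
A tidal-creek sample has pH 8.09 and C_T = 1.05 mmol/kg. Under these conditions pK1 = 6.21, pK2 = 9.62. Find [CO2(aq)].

α₀ = 1 / (1 + K1/[H⁺] + K1K2/[H⁺]²) = 1 / (1 + 10^+1.88 + 10^+0.35)
   = 1 / (1 + 75.858 + 2.2387) = 1/79.096 = 0.01264
[CO2*] = α₀ × DIC = 0.01264 × 1.05 = 0.0133 mmol/kg = 13.3 μmol/kg

[CO2*] = 13.3 μmol/kg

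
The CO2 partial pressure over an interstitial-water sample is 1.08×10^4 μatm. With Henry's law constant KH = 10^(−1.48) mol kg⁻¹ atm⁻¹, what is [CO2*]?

[CO2*] = 358 μmol/kg

KH = 10^(−1.48) = 3.311×10^-2 mol kg⁻¹ atm⁻¹
[CO2*] = KH · pCO2 = 3.311×10^-2 × 1.08×10^4×10^-6 atm = 3.58×10^-4 mol/kg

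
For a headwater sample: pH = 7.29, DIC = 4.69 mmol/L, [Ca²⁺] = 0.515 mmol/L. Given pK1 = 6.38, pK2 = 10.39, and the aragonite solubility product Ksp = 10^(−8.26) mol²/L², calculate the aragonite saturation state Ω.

Ω = 0.311

α₂ = 1 / (1 + [H⁺]/K2 + [H⁺]²/(K1K2)) = 1 / (1 + 10^+3.10 + 10^+2.19)
   = 1 / (1 + 1258.9 + 154.88) = 1/1414.8 = 0.0007068
[CO3²⁻] = α₂ × DIC = 0.0007068 × 4.69 = 0.003315 mmol/L = 3.315 μmol/L
Ksp = 10^(−8.26) = 5.495×10^-9
Ω = [Ca²⁺][CO3²⁻]/Ksp = (0.515×10^-3)(3.315×10^-6) / 5.495×10^-9 = 0.311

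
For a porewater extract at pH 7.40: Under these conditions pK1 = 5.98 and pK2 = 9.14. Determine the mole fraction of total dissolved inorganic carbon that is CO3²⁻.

α₂ = 1 / (1 + [H⁺]/K2 + [H⁺]²/(K1K2)) = 1 / (1 + 10^+1.74 + 10^+0.32)
   = 1 / (1 + 54.954 + 2.0893) = 1/58.043 = 0.01723

α₂ = 0.0172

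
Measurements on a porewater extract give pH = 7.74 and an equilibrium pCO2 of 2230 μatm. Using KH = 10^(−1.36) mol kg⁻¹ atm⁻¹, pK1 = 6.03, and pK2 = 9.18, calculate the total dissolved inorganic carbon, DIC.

DIC = 5.27 mmol/kg

[CO2*] = KH · pCO2 = 10^(−1.36) × 2230×10^-6 = 9.734×10^-5 mol/kg
α₀ = 1/(1 + K1/[H⁺] + K1K2/[H⁺]²) = 1/(1 + 10^+1.71 + 10^+0.27) = 0.01847
DIC = [CO2*]/α₀ = 9.734×10^-5 / 0.01847 = 5.27 mmol/kg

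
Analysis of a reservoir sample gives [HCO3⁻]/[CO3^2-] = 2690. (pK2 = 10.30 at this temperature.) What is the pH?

pH = 6.87

From K2 = [H⁺][CO3^2-]/[HCO3⁻]:  pH = pK2 − log₁₀([HCO3⁻]/[CO3^2-])
log₁₀(2690) = +3.430
pH = 10.30 − (+3.430) = 6.87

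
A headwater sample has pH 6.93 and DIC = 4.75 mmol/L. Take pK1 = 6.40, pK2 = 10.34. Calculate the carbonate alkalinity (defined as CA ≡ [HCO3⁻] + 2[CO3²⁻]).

CA = 3.67 mmol/L

CA = [HCO3⁻] + 2[CO3²⁻] = (α₁ + 2α₂)·DIC
At pH 6.93: [H⁺]/K1 = 10^-0.53 = 0.29512, K2/[H⁺] = 10^-3.41 = 0.00038905
α₁ = 1/(1 + 0.29512 + 0.00038905) = 1/1.2955 = 0.7719; α₂ = α₁·K2/[H⁺] = 0.0003003
α₁ + 2α₂ = 0.7725
CA = 0.7725 × 4.75 = 3.67 mmol/L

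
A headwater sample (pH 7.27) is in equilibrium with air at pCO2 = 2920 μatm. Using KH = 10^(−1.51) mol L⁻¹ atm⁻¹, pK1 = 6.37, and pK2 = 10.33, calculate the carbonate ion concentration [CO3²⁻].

[CO3²⁻] = 0.624 μmol/L

[CO2*] = KH · pCO2 = 10^(−1.51) × 2920×10^-6 = 9.024×10^-5 mol/L
α₀ = 1/(1 + K1/[H⁺] + K1K2/[H⁺]²) = 1/(1 + 10^+0.90 + 10^-2.16) = 0.1117
DIC = [CO2*]/α₀ = 9.024×10^-5 / 0.1117 = 0.8076 mmol/L
[CO3²⁻] = α₂·DIC; α₂ = 0.0007730, so [CO3²⁻] = 0.0007730 × 0.8076 = 0.000624 mmol/L = 0.624 μmol/L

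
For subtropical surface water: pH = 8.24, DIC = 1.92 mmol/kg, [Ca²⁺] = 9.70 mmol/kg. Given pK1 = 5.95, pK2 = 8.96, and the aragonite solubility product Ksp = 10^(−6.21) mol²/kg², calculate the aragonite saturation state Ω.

α₂ = 1 / (1 + [H⁺]/K2 + [H⁺]²/(K1K2)) = 1 / (1 + 10^+0.72 + 10^-1.57)
   = 1 / (1 + 5.2481 + 0.026915) = 1/6.2750 = 0.1594
[CO3²⁻] = α₂ × DIC = 0.1594 × 1.92 = 0.3060 mmol/kg
Ksp = 10^(−6.21) = 6.166×10^-7
Ω = [Ca²⁺][CO3²⁻]/Ksp = (9.70×10^-3)(3.060×10^-4) / 6.166×10^-7 = 4.81

Ω = 4.81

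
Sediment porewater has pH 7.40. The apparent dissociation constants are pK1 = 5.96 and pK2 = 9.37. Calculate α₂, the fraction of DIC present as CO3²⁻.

α₂ = 1 / (1 + [H⁺]/K2 + [H⁺]²/(K1K2)) = 1 / (1 + 10^+1.97 + 10^+0.53)
   = 1 / (1 + 93.325 + 3.3884) = 1/97.714 = 0.01023

α₂ = 0.0102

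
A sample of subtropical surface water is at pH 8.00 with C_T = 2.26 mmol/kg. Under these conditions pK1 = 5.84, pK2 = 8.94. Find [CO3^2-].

[CO3²⁻] = 0.231 mmol/kg

α₂ = 1 / (1 + [H⁺]/K2 + [H⁺]²/(K1K2)) = 1 / (1 + 10^+0.94 + 10^-1.22)
   = 1 / (1 + 8.7096 + 0.060256) = 1/9.7699 = 0.1024
[CO3²⁻] = α₂ × DIC = 0.1024 × 2.26 = 0.231 mmol/kg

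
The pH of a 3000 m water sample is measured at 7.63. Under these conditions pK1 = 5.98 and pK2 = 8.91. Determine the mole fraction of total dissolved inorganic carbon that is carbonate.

α₂ = 0.0488

α₂ = 1 / (1 + [H⁺]/K2 + [H⁺]²/(K1K2)) = 1 / (1 + 10^+1.28 + 10^-0.37)
   = 1 / (1 + 19.055 + 0.42658) = 1/20.481 = 0.04883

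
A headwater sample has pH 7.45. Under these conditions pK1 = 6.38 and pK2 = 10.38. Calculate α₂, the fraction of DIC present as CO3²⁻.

α₂ = 1 / (1 + [H⁺]/K2 + [H⁺]²/(K1K2)) = 1 / (1 + 10^+2.93 + 10^+1.86)
   = 1 / (1 + 851.14 + 72.444) = 1/924.58 = 0.001082

α₂ = 0.00108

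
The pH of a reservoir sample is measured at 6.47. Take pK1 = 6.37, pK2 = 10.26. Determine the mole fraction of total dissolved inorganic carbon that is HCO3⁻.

α₁ = 0.557

α₁ = 1 / (1 + [H⁺]/K1 + K2/[H⁺]) = 1 / (1 + 10^-0.10 + 10^-3.79)
   = 1 / (1 + 0.79433 + 0.00016218) = 1/1.7945 = 0.5573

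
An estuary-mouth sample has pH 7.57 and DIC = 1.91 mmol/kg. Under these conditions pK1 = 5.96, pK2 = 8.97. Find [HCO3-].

[HCO3⁻] = 1.79 mmol/kg

α₁ = 1 / (1 + [H⁺]/K1 + K2/[H⁺]) = 1 / (1 + 10^-1.61 + 10^-1.40)
   = 1 / (1 + 0.024547 + 0.039811) = 1/1.0644 = 0.9395
[HCO3⁻] = α₁ × DIC = 0.9395 × 1.91 = 1.79 mmol/kg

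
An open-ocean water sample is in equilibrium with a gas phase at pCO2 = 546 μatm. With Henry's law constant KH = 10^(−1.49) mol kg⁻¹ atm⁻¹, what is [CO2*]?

[CO2*] = 17.7 μmol/kg

KH = 10^(−1.49) = 3.236×10^-2 mol kg⁻¹ atm⁻¹
[CO2*] = KH · pCO2 = 3.236×10^-2 × 546×10^-6 atm = 1.77×10^-5 mol/kg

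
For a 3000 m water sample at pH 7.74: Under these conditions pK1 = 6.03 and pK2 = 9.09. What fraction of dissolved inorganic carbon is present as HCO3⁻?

α₁ = 0.940

α₁ = 1 / (1 + [H⁺]/K1 + K2/[H⁺]) = 1 / (1 + 10^-1.71 + 10^-1.35)
   = 1 / (1 + 0.019498 + 0.044668) = 1/1.0642 = 0.9397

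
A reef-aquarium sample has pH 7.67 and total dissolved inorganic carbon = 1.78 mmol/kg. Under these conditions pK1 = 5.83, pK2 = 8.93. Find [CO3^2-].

[CO3²⁻] = 0.0915 mmol/kg

α₂ = 1 / (1 + [H⁺]/K2 + [H⁺]²/(K1K2)) = 1 / (1 + 10^+1.26 + 10^-0.58)
   = 1 / (1 + 18.197 + 0.26303) = 1/19.460 = 0.05139
[CO3²⁻] = α₂ × DIC = 0.05139 × 1.78 = 0.0915 mmol/kg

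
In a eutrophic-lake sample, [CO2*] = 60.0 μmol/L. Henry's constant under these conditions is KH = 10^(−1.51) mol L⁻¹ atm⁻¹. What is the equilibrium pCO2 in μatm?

KH = 10^(−1.51) = 3.090×10^-2 mol L⁻¹ atm⁻¹
pCO2 = [CO2*]/KH = 60.0×10^-6 / 3.090×10^-2 = 1.94×10^-3 atm = 1940 μatm

pCO2 = 1940 μatm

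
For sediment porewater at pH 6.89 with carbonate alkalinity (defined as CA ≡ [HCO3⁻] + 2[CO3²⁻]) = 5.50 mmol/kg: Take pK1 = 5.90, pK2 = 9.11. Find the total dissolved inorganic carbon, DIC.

DIC = 6.02 mmol/kg

CA = [HCO3⁻] + 2[CO3²⁻] = (α₁ + 2α₂)·DIC
At pH 6.89: [H⁺]/K1 = 10^-0.99 = 0.10233, K2/[H⁺] = 10^-2.22 = 0.0060256
α₁ = 1/(1 + 0.10233 + 0.0060256) = 1/1.1084 = 0.9022; α₂ = α₁·K2/[H⁺] = 0.005437
α₁ + 2α₂ = 0.9131
DIC = CA / (α₁ + 2α₂) = 5.50 / 0.9131 = 6.02 mmol/kg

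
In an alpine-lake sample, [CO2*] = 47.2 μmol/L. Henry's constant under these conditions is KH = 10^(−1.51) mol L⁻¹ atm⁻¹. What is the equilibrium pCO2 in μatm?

pCO2 = 1530 μatm

KH = 10^(−1.51) = 3.090×10^-2 mol L⁻¹ atm⁻¹
pCO2 = [CO2*]/KH = 47.2×10^-6 / 3.090×10^-2 = 1.53×10^-3 atm = 1530 μatm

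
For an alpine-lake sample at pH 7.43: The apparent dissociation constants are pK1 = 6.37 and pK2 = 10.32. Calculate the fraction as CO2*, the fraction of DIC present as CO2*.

α₀ = 0.0800

α₀ = 1 / (1 + K1/[H⁺] + K1K2/[H⁺]²) = 1 / (1 + 10^+1.06 + 10^-1.83)
   = 1 / (1 + 11.482 + 0.014791) = 1/12.496 = 0.08002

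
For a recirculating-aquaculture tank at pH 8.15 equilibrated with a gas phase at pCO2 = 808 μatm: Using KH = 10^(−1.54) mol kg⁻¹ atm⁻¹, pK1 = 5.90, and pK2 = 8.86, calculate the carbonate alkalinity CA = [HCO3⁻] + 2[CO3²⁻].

CA = 5.76 mmol/kg

[CO2*] = KH · pCO2 = 10^(−1.54) × 808×10^-6 = 2.330×10^-5 mol/kg
α₀ = 1/(1 + K1/[H⁺] + K1K2/[H⁺]²) = 1/(1 + 10^+2.25 + 10^+1.54) = 0.004684
DIC = [CO2*]/α₀ = 2.330×10^-5 / 0.004684 = 4.975 mmol/kg
CA = (α₁ + 2α₂)·DIC = (0.8329 + 2×0.1624) × 4.975 = 5.76 mmol/kg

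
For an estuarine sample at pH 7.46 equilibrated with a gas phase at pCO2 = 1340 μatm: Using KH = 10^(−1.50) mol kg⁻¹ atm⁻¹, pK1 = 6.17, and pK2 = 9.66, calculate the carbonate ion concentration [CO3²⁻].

[CO2*] = KH · pCO2 = 10^(−1.50) × 1340×10^-6 = 4.237×10^-5 mol/kg
α₀ = 1/(1 + K1/[H⁺] + K1K2/[H⁺]²) = 1/(1 + 10^+1.29 + 10^-0.91) = 0.04849
DIC = [CO2*]/α₀ = 4.237×10^-5 / 0.04849 = 0.8738 mmol/kg
[CO3²⁻] = α₂·DIC; α₂ = 0.005966, so [CO3²⁻] = 0.005966 × 0.8738 = 0.00521 mmol/kg = 5.21 μmol/kg

[CO3²⁻] = 5.21 μmol/kg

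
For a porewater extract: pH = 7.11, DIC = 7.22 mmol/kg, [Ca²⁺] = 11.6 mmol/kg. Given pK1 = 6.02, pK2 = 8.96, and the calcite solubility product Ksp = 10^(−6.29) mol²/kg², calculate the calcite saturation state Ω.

α₂ = 1 / (1 + [H⁺]/K2 + [H⁺]²/(K1K2)) = 1 / (1 + 10^+1.85 + 10^+0.76)
   = 1 / (1 + 70.795 + 5.7544) = 1/77.549 = 0.01290
[CO3²⁻] = α₂ × DIC = 0.01290 × 7.22 = 0.09310 mmol/kg
Ksp = 10^(−6.29) = 5.129×10^-7
Ω = [Ca²⁺][CO3²⁻]/Ksp = (11.6×10^-3)(9.310×10^-5) / 5.129×10^-7 = 2.11

Ω = 2.11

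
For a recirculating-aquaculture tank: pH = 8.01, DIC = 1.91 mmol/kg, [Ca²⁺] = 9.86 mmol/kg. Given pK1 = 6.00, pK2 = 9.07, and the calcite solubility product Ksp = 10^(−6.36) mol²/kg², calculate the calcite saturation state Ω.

α₂ = 1 / (1 + [H⁺]/K2 + [H⁺]²/(K1K2)) = 1 / (1 + 10^+1.06 + 10^-0.95)
   = 1 / (1 + 11.482 + 0.11220) = 1/12.594 = 0.07940
[CO3²⁻] = α₂ × DIC = 0.07940 × 1.91 = 0.1517 mmol/kg
Ksp = 10^(−6.36) = 4.365×10^-7
Ω = [Ca²⁺][CO3²⁻]/Ksp = (9.86×10^-3)(1.517×10^-4) / 4.365×10^-7 = 3.43

Ω = 3.43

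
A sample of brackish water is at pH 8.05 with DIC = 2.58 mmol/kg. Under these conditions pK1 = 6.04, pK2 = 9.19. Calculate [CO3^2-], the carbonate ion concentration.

[CO3²⁻] = 0.173 mmol/kg

α₂ = 1 / (1 + [H⁺]/K2 + [H⁺]²/(K1K2)) = 1 / (1 + 10^+1.14 + 10^-0.87)
   = 1 / (1 + 13.804 + 0.13490) = 1/14.939 = 0.06694
[CO3²⁻] = α₂ × DIC = 0.06694 × 2.58 = 0.173 mmol/kg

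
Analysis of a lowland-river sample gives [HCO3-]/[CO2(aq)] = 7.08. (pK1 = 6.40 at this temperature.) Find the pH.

From K1 = [H⁺][HCO3-]/[CO2(aq)]:  pH = pK1 + log₁₀([HCO3-]/[CO2(aq)])
log₁₀(7.08) = +0.850
pH = 6.40 + (+0.850) = 7.25

pH = 7.25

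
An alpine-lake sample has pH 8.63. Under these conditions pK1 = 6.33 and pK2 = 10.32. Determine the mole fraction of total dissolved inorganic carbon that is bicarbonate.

α₁ = 1 / (1 + [H⁺]/K1 + K2/[H⁺]) = 1 / (1 + 10^-2.30 + 10^-1.69)
   = 1 / (1 + 0.0050119 + 0.020417) = 1/1.0254 = 0.9752

α₁ = 0.975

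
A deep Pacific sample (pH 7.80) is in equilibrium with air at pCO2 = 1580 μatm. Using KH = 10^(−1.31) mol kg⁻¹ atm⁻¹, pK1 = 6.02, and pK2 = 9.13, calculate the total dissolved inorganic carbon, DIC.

[CO2*] = KH · pCO2 = 10^(−1.31) × 1580×10^-6 = 7.739×10^-5 mol/kg
α₀ = 1/(1 + K1/[H⁺] + K1K2/[H⁺]²) = 1/(1 + 10^+1.78 + 10^+0.45) = 0.01561
DIC = [CO2*]/α₀ = 7.739×10^-5 / 0.01561 = 4.96 mmol/kg

DIC = 4.96 mmol/kg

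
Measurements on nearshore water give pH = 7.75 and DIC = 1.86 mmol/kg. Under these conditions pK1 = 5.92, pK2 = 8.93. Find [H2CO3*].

α₀ = 1 / (1 + K1/[H⁺] + K1K2/[H⁺]²) = 1 / (1 + 10^+1.83 + 10^+0.65)
   = 1 / (1 + 67.608 + 4.4668) = 1/73.075 = 0.01368
[CO2*] = α₀ × DIC = 0.01368 × 1.86 = 0.0255 mmol/kg

[CO2*] = 0.0255 mmol/kg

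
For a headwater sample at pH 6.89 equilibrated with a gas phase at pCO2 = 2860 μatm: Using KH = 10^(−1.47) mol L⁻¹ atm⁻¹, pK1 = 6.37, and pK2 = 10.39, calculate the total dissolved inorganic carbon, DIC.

DIC = 0.418 mmol/L

[CO2*] = KH · pCO2 = 10^(−1.47) × 2860×10^-6 = 9.691×10^-5 mol/L
α₀ = 1/(1 + K1/[H⁺] + K1K2/[H⁺]²) = 1/(1 + 10^+0.52 + 10^-2.98) = 0.2319
DIC = [CO2*]/α₀ = 9.691×10^-5 / 0.2319 = 0.418 mmol/L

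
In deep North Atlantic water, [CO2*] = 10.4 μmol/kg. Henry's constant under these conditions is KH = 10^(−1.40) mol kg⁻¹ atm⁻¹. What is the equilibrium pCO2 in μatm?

pCO2 = 261 μatm

KH = 10^(−1.40) = 3.981×10^-2 mol kg⁻¹ atm⁻¹
pCO2 = [CO2*]/KH = 10.4×10^-6 / 3.981×10^-2 = 2.61×10^-4 atm = 261 μatm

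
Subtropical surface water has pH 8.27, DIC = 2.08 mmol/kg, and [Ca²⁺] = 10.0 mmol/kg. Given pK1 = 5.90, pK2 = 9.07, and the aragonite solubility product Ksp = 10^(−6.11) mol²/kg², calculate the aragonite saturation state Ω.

α₂ = 1 / (1 + [H⁺]/K2 + [H⁺]²/(K1K2)) = 1 / (1 + 10^+0.80 + 10^-1.57)
   = 1 / (1 + 6.3096 + 0.026915) = 1/7.3365 = 0.1363
[CO3²⁻] = α₂ × DIC = 0.1363 × 2.08 = 0.2835 mmol/kg
Ksp = 10^(−6.11) = 7.762×10^-7
Ω = [Ca²⁺][CO3²⁻]/Ksp = (10.0×10^-3)(2.835×10^-4) / 7.762×10^-7 = 3.65

Ω = 3.65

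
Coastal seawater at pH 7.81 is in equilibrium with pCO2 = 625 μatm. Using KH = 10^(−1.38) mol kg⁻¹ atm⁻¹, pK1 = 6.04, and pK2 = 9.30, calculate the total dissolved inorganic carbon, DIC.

[CO2*] = KH · pCO2 = 10^(−1.38) × 625×10^-6 = 2.605×10^-5 mol/kg
α₀ = 1/(1 + K1/[H⁺] + K1K2/[H⁺]²) = 1/(1 + 10^+1.77 + 10^+0.28) = 0.01618
DIC = [CO2*]/α₀ = 2.605×10^-5 / 0.01618 = 1.61 mmol/kg

DIC = 1.61 mmol/kg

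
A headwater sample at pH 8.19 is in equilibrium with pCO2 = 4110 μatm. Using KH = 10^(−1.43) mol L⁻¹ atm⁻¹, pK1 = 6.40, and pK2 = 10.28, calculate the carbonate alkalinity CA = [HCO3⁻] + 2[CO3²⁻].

CA = 9.57 mmol/L

[CO2*] = KH · pCO2 = 10^(−1.43) × 4110×10^-6 = 1.527×10^-4 mol/L
α₀ = 1/(1 + K1/[H⁺] + K1K2/[H⁺]²) = 1/(1 + 10^+1.79 + 10^-0.30) = 0.01583
DIC = [CO2*]/α₀ = 1.527×10^-4 / 0.01583 = 9.645 mmol/L
CA = (α₁ + 2α₂)·DIC = (0.9762 + 2×0.007935) × 9.645 = 9.57 mmol/L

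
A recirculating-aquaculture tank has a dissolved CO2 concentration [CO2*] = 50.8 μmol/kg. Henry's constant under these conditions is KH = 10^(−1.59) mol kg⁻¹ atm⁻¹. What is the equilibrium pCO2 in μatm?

KH = 10^(−1.59) = 2.570×10^-2 mol kg⁻¹ atm⁻¹
pCO2 = [CO2*]/KH = 50.8×10^-6 / 2.570×10^-2 = 1.98×10^-3 atm = 1980 μatm

pCO2 = 1980 μatm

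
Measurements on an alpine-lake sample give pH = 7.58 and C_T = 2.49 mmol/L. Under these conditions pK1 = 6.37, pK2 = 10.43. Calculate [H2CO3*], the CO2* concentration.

α₀ = 1 / (1 + K1/[H⁺] + K1K2/[H⁺]²) = 1 / (1 + 10^+1.21 + 10^-1.64)
   = 1 / (1 + 16.218 + 0.022909) = 1/17.241 = 0.05800
[CO2*] = α₀ × DIC = 0.05800 × 2.49 = 0.144 mmol/L

[CO2*] = 0.144 mmol/L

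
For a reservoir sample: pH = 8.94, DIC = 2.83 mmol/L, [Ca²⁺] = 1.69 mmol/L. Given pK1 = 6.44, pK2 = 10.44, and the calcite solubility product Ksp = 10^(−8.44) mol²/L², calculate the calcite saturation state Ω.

Ω = 40.3

α₂ = 1 / (1 + [H⁺]/K2 + [H⁺]²/(K1K2)) = 1 / (1 + 10^+1.50 + 10^-1.00)
   = 1 / (1 + 31.623 + 0.10000) = 1/32.723 = 0.03056
[CO3²⁻] = α₂ × DIC = 0.03056 × 2.83 = 0.08648 mmol/L
Ksp = 10^(−8.44) = 3.631×10^-9
Ω = [Ca²⁺][CO3²⁻]/Ksp = (1.69×10^-3)(8.648×10^-5) / 3.631×10^-9 = 40.3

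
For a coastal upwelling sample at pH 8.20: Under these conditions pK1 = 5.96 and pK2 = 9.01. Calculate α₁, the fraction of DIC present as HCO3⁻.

α₁ = 1 / (1 + [H⁺]/K1 + K2/[H⁺]) = 1 / (1 + 10^-2.24 + 10^-0.81)
   = 1 / (1 + 0.0057544 + 0.15488) = 1/1.1606 = 0.8616

α₁ = 0.862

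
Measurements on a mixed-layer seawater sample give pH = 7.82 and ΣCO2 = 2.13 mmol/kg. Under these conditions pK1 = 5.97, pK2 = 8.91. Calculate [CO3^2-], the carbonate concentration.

[CO3²⁻] = 0.158 mmol/kg

α₂ = 1 / (1 + [H⁺]/K2 + [H⁺]²/(K1K2)) = 1 / (1 + 10^+1.09 + 10^-0.76)
   = 1 / (1 + 12.303 + 0.17378) = 1/13.476 = 0.07420
[CO3²⁻] = α₂ × DIC = 0.07420 × 2.13 = 0.158 mmol/kg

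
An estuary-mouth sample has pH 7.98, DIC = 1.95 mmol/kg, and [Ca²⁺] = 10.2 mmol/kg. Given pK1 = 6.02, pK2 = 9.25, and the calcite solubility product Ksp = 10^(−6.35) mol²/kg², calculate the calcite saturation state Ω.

Ω = 2.25

α₂ = 1 / (1 + [H⁺]/K2 + [H⁺]²/(K1K2)) = 1 / (1 + 10^+1.27 + 10^-0.69)
   = 1 / (1 + 18.621 + 0.20417) = 1/19.825 = 0.05044
[CO3²⁻] = α₂ × DIC = 0.05044 × 1.95 = 0.09836 mmol/kg
Ksp = 10^(−6.35) = 4.467×10^-7
Ω = [Ca²⁺][CO3²⁻]/Ksp = (10.2×10^-3)(9.836×10^-5) / 4.467×10^-7 = 2.25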